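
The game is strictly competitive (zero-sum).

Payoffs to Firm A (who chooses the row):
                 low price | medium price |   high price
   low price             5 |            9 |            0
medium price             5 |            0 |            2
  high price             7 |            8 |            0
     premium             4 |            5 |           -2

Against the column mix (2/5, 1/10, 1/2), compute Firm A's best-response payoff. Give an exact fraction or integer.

low price: (5)·(2/5) + (9)·(1/10) + (0)·(1/2) = 29/10.
medium price: (5)·(2/5) + (0)·(1/10) + (2)·(1/2) = 3.
high price: (7)·(2/5) + (8)·(1/10) + (0)·(1/2) = 18/5.
premium: (4)·(2/5) + (5)·(1/10) + (-2)·(1/2) = 11/10.
The best pure response is high price with expected payoff 18/5.

18/5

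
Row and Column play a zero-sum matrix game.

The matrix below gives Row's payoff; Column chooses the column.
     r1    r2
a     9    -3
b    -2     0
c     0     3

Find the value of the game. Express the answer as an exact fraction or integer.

9/5

Row b is strictly dominated by row c, so Row never plays it.
The remaining 2×2 game on (a, c) × (r1, r2) has no saddle point. Let Row play a with probability p; indifference gives 9p = −3p + 3(1−p), so p = 1/5.
Similarly Column's optimal q on r1 is 2/5, and the value is 9·(2/5) + (-3)·(3/5) = 9/5.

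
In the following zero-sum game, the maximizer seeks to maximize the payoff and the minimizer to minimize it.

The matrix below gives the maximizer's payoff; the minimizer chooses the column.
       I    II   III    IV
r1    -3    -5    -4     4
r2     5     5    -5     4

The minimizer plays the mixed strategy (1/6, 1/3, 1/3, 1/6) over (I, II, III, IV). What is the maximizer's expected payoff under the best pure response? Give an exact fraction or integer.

3/2

r1: (-3)·(1/6) + (-5)·(1/3) + (-4)·(1/3) + (4)·(1/6) = -17/6.
r2: (5)·(1/6) + (5)·(1/3) + (-5)·(1/3) + (4)·(1/6) = 3/2.
The best pure response is r2 with expected payoff 3/2.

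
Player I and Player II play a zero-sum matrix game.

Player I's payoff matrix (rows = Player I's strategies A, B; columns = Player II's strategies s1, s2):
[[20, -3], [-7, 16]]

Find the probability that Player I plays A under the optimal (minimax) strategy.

1/2

Row minima are -3 and -7, so Player I's maximin is -3; column maxima are 20 and 16, so Player II's minimax is 16. These differ, so the equilibrium is in mixed strategies.
Let Player I play A with probability p. Player II is indifferent when 20p − 7(1−p) = −3p + 16(1−p), giving p = 1/2.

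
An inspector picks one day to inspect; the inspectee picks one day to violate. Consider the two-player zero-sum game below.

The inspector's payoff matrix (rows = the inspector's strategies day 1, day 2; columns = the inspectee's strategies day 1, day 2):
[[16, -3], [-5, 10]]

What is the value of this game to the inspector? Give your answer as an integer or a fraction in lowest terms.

Row minima are -3 and -5, so the inspector's maximin is -3; column maxima are 16 and 10, so the inspectee's minimax is 10. These differ, so the equilibrium is in mixed strategies.
Let the inspector play day 1 with probability p. The inspectee is indifferent when 16p − 5(1−p) = −3p + 10(1−p), giving p = 15/34.
Let the inspectee play day 1 with probability q. The inspector is indifferent when 16q − 3(1−q) = −5q + 10(1−q), giving q = 13/34.
The value is 16·(13/34) + (-3)·(21/34) = 145/34.

145/34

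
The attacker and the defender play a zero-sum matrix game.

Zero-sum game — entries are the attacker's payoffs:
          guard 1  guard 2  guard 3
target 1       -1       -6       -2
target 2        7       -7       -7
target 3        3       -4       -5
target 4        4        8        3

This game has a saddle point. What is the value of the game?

3

Row minima: -6, -7, -5, 3 → the attacker's maximin is 3.
Column maxima: 7, 8, 3 → the defender's minimax is 3.
They coincide at (target 4, guard 3), so the value is 3.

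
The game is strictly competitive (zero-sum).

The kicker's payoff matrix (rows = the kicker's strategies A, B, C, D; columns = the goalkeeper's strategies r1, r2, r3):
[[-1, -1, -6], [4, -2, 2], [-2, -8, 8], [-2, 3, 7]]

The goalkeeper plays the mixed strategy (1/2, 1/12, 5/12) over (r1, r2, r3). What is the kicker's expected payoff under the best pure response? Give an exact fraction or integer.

A: (-1)·(1/2) + (-1)·(1/12) + (-6)·(5/12) = -37/12.
B: (4)·(1/2) + (-2)·(1/12) + (2)·(5/12) = 8/3.
C: (-2)·(1/2) + (-8)·(1/12) + (8)·(5/12) = 5/3.
D: (-2)·(1/2) + (3)·(1/12) + (7)·(5/12) = 13/6.
The best pure response is B with expected payoff 8/3.

8/3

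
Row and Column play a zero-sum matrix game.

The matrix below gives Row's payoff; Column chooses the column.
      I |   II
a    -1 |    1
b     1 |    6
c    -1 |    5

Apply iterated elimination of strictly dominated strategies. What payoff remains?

1

Row a is strictly dominated by row b (1>-1, 6>1); eliminate a.
Row c is strictly dominated by row b (1>-1, 6>5); eliminate c.
Column II is strictly dominated by I for Column (1<6); eliminate II.
Only (b, I) remains, with payoff 1.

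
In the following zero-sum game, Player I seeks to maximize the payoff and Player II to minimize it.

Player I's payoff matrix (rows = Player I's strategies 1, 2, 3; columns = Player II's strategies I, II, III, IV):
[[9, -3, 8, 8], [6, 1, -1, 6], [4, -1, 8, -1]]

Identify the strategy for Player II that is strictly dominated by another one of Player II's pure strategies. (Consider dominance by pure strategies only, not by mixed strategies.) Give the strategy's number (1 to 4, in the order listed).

Player II prefers columns that give Player I less. Compare I with II: -3 < 9, 1 < 6, -1 < 4.
So II strictly dominates I for Player II; I is strictly dominated.

1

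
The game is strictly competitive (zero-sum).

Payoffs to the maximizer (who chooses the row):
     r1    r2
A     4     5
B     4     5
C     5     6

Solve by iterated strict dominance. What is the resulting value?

5

Column r2 is strictly dominated by r1 for the minimizer (4<5, 4<5, 5<6); eliminate r2.
Row A is strictly dominated by row C (5>4); eliminate A.
Row B is strictly dominated by row C (5>4); eliminate B.
Only (C, r1) remains, with payoff 5.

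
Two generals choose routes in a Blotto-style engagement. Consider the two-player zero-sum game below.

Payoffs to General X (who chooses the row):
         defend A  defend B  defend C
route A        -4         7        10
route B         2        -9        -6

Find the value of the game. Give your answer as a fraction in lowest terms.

-1

Column defend C is strictly dominated by defend B for General Y (it gives General X more in every row).
The remaining 2×2 game on (route A, route B) × (defend A, defend B) has no saddle point. Let General X play route A with probability p; indifference gives −4p + 2(1−p) = 7p − 9(1−p), so p = 1/2.
Similarly General Y's optimal q on defend A is 8/11, and the value is -4·(8/11) + (7)·(3/11) = -1.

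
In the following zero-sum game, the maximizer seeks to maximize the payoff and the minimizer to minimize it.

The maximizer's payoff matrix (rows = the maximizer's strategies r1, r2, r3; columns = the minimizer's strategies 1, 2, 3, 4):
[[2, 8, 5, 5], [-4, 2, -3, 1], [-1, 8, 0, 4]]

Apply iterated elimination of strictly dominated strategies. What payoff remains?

2

Column 3 is strictly dominated by 1 for the minimizer (2<5, -4<-3, -1<0); eliminate 3.
Column 4 is strictly dominated by 1 for the minimizer (2<5, -4<1, -1<4); eliminate 4.
Row r2 is strictly dominated by row r1 (2>-4, 8>2); eliminate r2.
Column 2 is strictly dominated by 1 for the minimizer (2<8, -1<8); eliminate 2.
Row r3 is strictly dominated by row r1 (2>-1); eliminate r3.
Only (r1, 1) remains, with payoff 2.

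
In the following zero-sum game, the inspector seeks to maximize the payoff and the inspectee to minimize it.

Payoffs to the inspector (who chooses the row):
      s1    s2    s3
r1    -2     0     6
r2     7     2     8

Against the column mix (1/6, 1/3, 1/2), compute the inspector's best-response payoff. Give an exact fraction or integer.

35/6

r1: (-2)·(1/6) + (0)·(1/3) + (6)·(1/2) = 8/3.
r2: (7)·(1/6) + (2)·(1/3) + (8)·(1/2) = 35/6.
The best pure response is r2 with expected payoff 35/6.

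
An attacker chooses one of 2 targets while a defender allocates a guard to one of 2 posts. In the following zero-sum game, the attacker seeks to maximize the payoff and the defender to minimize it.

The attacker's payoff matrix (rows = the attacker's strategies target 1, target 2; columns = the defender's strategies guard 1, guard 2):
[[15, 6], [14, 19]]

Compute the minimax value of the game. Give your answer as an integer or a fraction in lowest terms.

201/14

Row minima are 6 and 14, so the attacker's maximin is 14; column maxima are 15 and 19, so the defender's minimax is 15. These differ, so the equilibrium is in mixed strategies.
Let the attacker play target 1 with probability p. The defender is indifferent when 15p + 14(1−p) = 6p + 19(1−p), giving p = 5/14.
Let the defender play guard 1 with probability q. The attacker is indifferent when 15q + 6(1−q) = 14q + 19(1−q), giving q = 13/14.
The value is 15·(13/14) + (6)·(1/14) = 201/14.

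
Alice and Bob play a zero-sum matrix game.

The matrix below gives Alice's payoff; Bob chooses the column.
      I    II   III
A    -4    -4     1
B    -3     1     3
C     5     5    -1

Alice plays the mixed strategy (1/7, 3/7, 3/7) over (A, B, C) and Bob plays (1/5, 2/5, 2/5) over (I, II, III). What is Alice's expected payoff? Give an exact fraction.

Against (1/5, 2/5, 2/5), each row's expected payoff is A: -2; B: 1; C: 13/5.
Taking the (1/7, 3/7, 3/7)-weighted average: (1/7)·(-2) + (3/7)·(1) + (3/7)·(13/5) = 44/35.

44/35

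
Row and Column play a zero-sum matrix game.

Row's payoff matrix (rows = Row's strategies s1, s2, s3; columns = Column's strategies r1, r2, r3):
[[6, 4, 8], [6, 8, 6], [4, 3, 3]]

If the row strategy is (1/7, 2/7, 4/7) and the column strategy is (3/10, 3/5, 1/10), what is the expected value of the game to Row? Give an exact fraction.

Against (3/10, 3/5, 1/10), each row's expected payoff is s1: 5; s2: 36/5; s3: 33/10.
Taking the (1/7, 2/7, 4/7)-weighted average: (1/7)·(5) + (2/7)·(36/5) + (4/7)·(33/10) = 163/35.

163/35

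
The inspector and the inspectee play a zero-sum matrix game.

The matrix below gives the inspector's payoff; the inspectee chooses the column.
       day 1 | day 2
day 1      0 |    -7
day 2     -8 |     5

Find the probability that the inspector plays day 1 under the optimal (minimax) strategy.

13/20

Row minima are -7 and -8, so the inspector's maximin is -7; column maxima are 0 and 5, so the inspectee's minimax is 0. These differ, so the equilibrium is in mixed strategies.
Let the inspector play day 1 with probability p. The inspectee is indifferent when −8(1−p) = −7p + 5(1−p), giving p = 13/20.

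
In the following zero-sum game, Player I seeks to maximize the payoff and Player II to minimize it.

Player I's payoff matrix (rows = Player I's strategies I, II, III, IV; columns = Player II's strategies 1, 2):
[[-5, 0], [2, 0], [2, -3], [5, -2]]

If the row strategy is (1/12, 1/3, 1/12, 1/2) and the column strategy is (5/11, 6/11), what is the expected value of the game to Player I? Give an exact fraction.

Against (5/11, 6/11), each row's expected payoff is I: -25/11; II: 10/11; III: -8/11; IV: 13/11.
Taking the (1/12, 1/3, 1/12, 1/2)-weighted average: (1/12)·(-25/11) + (1/3)·(10/11) + (1/12)·(-8/11) + (1/2)·(13/11) = 85/132.

85/132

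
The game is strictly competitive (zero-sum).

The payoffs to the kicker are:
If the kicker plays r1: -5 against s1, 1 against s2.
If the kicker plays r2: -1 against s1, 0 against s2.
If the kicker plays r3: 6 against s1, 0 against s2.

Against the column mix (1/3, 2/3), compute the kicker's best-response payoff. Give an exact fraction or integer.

r1: (-5)·(1/3) + (1)·(2/3) = -1.
r2: (-1)·(1/3) + (0)·(2/3) = -1/3.
r3: (6)·(1/3) + (0)·(2/3) = 2.
The best pure response is r3 with expected payoff 2.

2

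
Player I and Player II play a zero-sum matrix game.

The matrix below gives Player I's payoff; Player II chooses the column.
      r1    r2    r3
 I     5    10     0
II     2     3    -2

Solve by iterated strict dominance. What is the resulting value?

Row II is strictly dominated by row I (5>2, 10>3, 0>-2); eliminate II.
Column r1 is strictly dominated by r3 for Player II (0<5); eliminate r1.
Column r2 is strictly dominated by r3 for Player II (0<10); eliminate r2.
Only (I, r3) remains, with payoff 0.

0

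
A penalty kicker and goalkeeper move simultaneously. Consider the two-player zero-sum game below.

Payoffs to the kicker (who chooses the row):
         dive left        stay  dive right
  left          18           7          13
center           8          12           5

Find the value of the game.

Column dive left is strictly dominated by dive right for the goalkeeper (it gives the kicker more in every row).
The remaining 2×2 game on (left, center) × (stay, dive right) has no saddle point. Let the kicker play left with probability p; indifference gives 7p + 12(1−p) = 13p + 5(1−p), so p = 7/13.
Similarly the goalkeeper's optimal q on stay is 8/13, and the value is 7·(8/13) + (13)·(5/13) = 121/13.

121/13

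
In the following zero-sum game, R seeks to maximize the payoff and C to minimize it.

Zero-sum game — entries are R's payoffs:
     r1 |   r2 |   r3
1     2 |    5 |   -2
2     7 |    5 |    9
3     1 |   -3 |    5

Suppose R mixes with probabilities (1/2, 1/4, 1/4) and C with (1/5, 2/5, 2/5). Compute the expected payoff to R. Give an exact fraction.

14/5

Against (1/5, 2/5, 2/5), each row's expected payoff is 1: 8/5; 2: 7; 3: 1.
Taking the (1/2, 1/4, 1/4)-weighted average: (1/2)·(8/5) + (1/4)·(7) + (1/4)·(1) = 14/5.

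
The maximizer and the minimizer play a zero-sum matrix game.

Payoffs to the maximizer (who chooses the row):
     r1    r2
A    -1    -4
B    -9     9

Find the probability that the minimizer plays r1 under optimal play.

Row minima are -4 and -9, so the maximizer's maximin is -4; column maxima are -1 and 9, so the minimizer's minimax is -1. These differ, so the equilibrium is in mixed strategies.
Let the minimizer play r1 with probability q. The maximizer is indifferent when −q − 4(1−q) = −9q + 9(1−q), giving q = 13/21.

13/21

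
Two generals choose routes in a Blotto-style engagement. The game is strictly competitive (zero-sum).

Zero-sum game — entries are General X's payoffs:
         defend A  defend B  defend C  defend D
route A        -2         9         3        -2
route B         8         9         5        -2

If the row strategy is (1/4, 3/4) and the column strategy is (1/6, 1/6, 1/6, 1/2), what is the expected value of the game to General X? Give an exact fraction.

13/6

Against (1/6, 1/6, 1/6, 1/2), each row's expected payoff is route A: 2/3; route B: 8/3.
Taking the (1/4, 3/4)-weighted average: (1/4)·(2/3) + (3/4)·(8/3) = 13/6.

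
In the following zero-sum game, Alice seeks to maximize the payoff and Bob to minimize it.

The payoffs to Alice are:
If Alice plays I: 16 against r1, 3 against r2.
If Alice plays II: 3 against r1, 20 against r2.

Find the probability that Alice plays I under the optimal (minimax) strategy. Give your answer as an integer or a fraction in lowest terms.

17/30

Row minima are 3 and 3, so Alice's maximin is 3; column maxima are 16 and 20, so Bob's minimax is 16. These differ, so the equilibrium is in mixed strategies.
Let Alice play I with probability p. Bob is indifferent when 16p + 3(1−p) = 3p + 20(1−p), giving p = 17/30.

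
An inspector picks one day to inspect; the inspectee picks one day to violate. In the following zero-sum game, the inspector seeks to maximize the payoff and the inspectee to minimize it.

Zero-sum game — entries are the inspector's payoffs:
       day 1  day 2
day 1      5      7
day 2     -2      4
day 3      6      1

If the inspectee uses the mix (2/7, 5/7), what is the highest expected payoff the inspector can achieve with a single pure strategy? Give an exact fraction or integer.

45/7

day 1: (5)·(2/7) + (7)·(5/7) = 45/7.
day 2: (-2)·(2/7) + (4)·(5/7) = 16/7.
day 3: (6)·(2/7) + (1)·(5/7) = 17/7.
The best pure response is day 1 with expected payoff 45/7.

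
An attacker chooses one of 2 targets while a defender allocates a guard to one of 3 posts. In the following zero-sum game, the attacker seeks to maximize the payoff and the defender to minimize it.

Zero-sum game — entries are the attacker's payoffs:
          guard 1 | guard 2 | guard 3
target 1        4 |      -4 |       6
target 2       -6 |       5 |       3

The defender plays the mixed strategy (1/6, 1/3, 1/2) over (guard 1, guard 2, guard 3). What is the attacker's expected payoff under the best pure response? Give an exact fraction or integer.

7/3

target 1: (4)·(1/6) + (-4)·(1/3) + (6)·(1/2) = 7/3.
target 2: (-6)·(1/6) + (5)·(1/3) + (3)·(1/2) = 13/6.
The best pure response is target 1 with expected payoff 7/3.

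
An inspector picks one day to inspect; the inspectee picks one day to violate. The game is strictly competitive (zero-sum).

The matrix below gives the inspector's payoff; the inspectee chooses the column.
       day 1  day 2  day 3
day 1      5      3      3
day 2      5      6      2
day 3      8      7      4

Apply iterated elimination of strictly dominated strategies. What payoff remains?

4

Column day 1 is strictly dominated by day 3 for the inspectee (3<5, 2<5, 4<8); eliminate day 1.
Row day 2 is strictly dominated by row day 3 (7>6, 4>2); eliminate day 2.
Row day 1 is strictly dominated by row day 3 (7>3, 4>3); eliminate day 1.
Column day 2 is strictly dominated by day 3 for the inspectee (4<7); eliminate day 2.
Only (day 3, day 3) remains, with payoff 4.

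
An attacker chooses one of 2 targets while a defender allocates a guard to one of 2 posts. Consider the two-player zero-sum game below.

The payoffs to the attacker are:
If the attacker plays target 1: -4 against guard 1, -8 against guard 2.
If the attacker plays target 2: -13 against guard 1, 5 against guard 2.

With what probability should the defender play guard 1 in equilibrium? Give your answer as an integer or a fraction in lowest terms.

Row minima are -8 and -13, so the attacker's maximin is -8; column maxima are -4 and 5, so the defender's minimax is -4. These differ, so the equilibrium is in mixed strategies.
Let the defender play guard 1 with probability q. The attacker is indifferent when −4q − 8(1−q) = −13q + 5(1−q), giving q = 13/22.

13/22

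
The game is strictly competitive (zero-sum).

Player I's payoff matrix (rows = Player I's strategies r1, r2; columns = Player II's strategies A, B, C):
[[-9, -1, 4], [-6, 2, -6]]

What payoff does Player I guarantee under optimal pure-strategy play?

-6

Row minima: -9, -6 → Player I's maximin is -6.
Column maxima: -6, 2, 4 → Player II's minimax is -6.
They coincide at (r2, A), so the value is -6.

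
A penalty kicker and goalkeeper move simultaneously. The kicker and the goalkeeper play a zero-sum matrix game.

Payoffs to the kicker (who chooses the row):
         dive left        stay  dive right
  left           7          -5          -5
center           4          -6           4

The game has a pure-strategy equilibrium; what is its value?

-5

Row minima: -5, -6 → the kicker's maximin is -5.
Column maxima: 7, -5, 4 → the goalkeeper's minimax is -5.
They coincide at (left, stay), so the value is -5.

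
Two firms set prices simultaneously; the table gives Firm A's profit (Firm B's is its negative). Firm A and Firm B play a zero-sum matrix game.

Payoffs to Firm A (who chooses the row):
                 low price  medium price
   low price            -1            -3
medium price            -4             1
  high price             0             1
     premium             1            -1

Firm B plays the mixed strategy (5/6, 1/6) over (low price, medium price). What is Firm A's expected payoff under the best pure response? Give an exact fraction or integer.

2/3

low price: (-1)·(5/6) + (-3)·(1/6) = -4/3.
medium price: (-4)·(5/6) + (1)·(1/6) = -19/6.
high price: (0)·(5/6) + (1)·(1/6) = 1/6.
premium: (1)·(5/6) + (-1)·(1/6) = 2/3.
The best pure response is premium with expected payoff 2/3.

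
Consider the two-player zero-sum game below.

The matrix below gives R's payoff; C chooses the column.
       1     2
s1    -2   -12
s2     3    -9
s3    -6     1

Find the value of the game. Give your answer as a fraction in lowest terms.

Row s1 is strictly dominated by row s2, so R never plays it.
The remaining 2×2 game on (s2, s3) × (1, 2) has no saddle point. Let R play s2 with probability p; indifference gives 3p − 6(1−p) = −9p + (1−p), so p = 7/19.
Similarly C's optimal q on 1 is 10/19, and the value is 3·(10/19) + (-9)·(9/19) = -51/19.

-51/19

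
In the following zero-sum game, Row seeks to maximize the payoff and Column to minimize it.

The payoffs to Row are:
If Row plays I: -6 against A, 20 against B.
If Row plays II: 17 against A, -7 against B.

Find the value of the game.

149/25

Row minima are -6 and -7, so Row's maximin is -6; column maxima are 17 and 20, so Column's minimax is 17. These differ, so the equilibrium is in mixed strategies.
Let Row play I with probability p. Column is indifferent when −6p + 17(1−p) = 20p − 7(1−p), giving p = 12/25.
Let Column play A with probability q. Row is indifferent when −6q + 20(1−q) = 17q − 7(1−q), giving q = 27/50.
The value is -6·(27/50) + (20)·(23/50) = 149/25.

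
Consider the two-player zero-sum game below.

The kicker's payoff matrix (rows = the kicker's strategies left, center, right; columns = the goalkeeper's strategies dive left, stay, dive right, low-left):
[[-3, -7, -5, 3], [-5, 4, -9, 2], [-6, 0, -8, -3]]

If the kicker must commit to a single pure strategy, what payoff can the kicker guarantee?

-7

The worst-case payoff for each row is left: -7, center: -9, right: -8.
The best of these is -7.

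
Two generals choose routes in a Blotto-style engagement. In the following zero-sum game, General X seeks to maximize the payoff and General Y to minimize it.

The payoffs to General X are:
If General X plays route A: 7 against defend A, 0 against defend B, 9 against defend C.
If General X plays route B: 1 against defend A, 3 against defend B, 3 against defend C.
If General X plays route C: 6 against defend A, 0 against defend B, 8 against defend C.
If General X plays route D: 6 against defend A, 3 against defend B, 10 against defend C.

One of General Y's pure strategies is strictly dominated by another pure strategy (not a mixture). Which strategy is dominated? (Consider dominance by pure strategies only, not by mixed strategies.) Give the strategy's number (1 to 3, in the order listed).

General Y prefers columns that give General X less. Compare defend C with defend A: 7 < 9, 1 < 3, 6 < 8, 6 < 10.
So defend A strictly dominates defend C for General Y; defend C is strictly dominated.

3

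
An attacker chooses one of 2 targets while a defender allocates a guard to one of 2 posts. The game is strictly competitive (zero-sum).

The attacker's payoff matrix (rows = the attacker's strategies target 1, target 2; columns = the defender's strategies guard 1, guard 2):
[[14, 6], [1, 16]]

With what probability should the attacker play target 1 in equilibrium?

15/23

Row minima are 6 and 1, so the attacker's maximin is 6; column maxima are 14 and 16, so the defender's minimax is 14. These differ, so the equilibrium is in mixed strategies.
Let the attacker play target 1 with probability p. The defender is indifferent when 14p + (1−p) = 6p + 16(1−p), giving p = 15/23.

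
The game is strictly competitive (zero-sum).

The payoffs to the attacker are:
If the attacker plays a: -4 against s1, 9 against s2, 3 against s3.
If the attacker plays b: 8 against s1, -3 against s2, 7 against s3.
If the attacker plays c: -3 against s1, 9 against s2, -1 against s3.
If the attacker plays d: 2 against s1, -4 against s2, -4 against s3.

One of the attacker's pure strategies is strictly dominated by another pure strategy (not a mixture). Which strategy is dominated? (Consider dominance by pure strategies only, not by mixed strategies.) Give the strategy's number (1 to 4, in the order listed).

Compare d with b: 8 > 2, -3 > -4, 7 > -4.
So b strictly dominates d for the attacker; d is strictly dominated.

4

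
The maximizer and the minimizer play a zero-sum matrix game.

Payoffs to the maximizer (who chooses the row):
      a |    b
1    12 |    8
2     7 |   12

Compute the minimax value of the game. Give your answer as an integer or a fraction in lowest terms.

88/9

Row minima are 8 and 7, so the maximizer's maximin is 8; column maxima are 12 and 12, so the minimizer's minimax is 12. These differ, so the equilibrium is in mixed strategies.
Let the maximizer play 1 with probability p. The minimizer is indifferent when 12p + 7(1−p) = 8p + 12(1−p), giving p = 5/9.
Let the minimizer play a with probability q. The maximizer is indifferent when 12q + 8(1−q) = 7q + 12(1−q), giving q = 4/9.
The value is 12·(4/9) + (8)·(5/9) = 88/9.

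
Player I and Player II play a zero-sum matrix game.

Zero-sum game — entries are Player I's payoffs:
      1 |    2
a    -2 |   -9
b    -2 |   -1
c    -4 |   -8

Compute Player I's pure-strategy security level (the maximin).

The worst-case payoff for each row is a: -9, b: -2, c: -8.
The best of these is -2.

-2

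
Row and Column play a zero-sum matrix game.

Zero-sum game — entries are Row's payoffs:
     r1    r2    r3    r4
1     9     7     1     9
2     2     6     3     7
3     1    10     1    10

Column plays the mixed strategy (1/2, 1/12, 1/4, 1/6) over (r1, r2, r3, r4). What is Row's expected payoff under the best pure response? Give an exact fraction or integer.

1: (9)·(1/2) + (7)·(1/12) + (1)·(1/4) + (9)·(1/6) = 41/6.
2: (2)·(1/2) + (6)·(1/12) + (3)·(1/4) + (7)·(1/6) = 41/12.
3: (1)·(1/2) + (10)·(1/12) + (1)·(1/4) + (10)·(1/6) = 13/4.
The best pure response is 1 with expected payoff 41/6.

41/6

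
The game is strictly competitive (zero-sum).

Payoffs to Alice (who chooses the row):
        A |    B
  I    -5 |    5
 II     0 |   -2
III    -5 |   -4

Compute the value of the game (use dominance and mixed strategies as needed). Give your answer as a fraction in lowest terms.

-5/6

Row III is strictly dominated by row II, so Alice never plays it.
The remaining 2×2 game on (I, II) × (A, B) has no saddle point. Let Alice play I with probability p; indifference gives −5p = 5p − 2(1−p), so p = 1/6.
Similarly Bob's optimal q on A is 7/12, and the value is -5·(7/12) + (5)·(5/12) = -5/6.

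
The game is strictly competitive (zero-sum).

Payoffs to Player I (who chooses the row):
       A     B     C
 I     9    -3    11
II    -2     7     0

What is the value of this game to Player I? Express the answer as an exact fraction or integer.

Column C is strictly dominated by A for Player II (it gives Player I more in every row).
The remaining 2×2 game on (I, II) × (A, B) has no saddle point. Let Player I play I with probability p; indifference gives 9p − 2(1−p) = −3p + 7(1−p), so p = 3/7.
Similarly Player II's optimal q on A is 10/21, and the value is 9·(10/21) + (-3)·(11/21) = 19/7.

19/7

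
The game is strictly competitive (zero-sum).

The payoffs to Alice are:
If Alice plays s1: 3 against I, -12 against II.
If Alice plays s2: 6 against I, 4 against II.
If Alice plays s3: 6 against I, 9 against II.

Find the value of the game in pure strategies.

Row minima: -12, 4, 6 → Alice's maximin is 6.
Column maxima: 6, 9 → Bob's minimax is 6.
They coincide at (s3, I), so the value is 6.

6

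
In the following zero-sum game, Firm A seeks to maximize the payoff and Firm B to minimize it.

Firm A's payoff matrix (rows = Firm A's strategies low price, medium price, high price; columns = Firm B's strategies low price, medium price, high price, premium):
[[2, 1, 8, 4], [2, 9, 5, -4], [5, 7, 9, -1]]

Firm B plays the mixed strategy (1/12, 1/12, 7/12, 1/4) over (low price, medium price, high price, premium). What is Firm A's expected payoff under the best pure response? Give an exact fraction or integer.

6

low price: (2)·(1/12) + (1)·(1/12) + (8)·(7/12) + (4)·(1/4) = 71/12.
medium price: (2)·(1/12) + (9)·(1/12) + (5)·(7/12) + (-4)·(1/4) = 17/6.
high price: (5)·(1/12) + (7)·(1/12) + (9)·(7/12) + (-1)·(1/4) = 6.
The best pure response is high price with expected payoff 6.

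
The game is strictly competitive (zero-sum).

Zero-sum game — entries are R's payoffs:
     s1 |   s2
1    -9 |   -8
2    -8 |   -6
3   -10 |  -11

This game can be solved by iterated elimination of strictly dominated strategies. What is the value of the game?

-8

Row 3 is strictly dominated by row 1 (-9>-10, -8>-11); eliminate 3.
Row 1 is strictly dominated by row 2 (-8>-9, -6>-8); eliminate 1.
Column s2 is strictly dominated by s1 for C (-8<-6); eliminate s2.
Only (2, s1) remains, with payoff -8.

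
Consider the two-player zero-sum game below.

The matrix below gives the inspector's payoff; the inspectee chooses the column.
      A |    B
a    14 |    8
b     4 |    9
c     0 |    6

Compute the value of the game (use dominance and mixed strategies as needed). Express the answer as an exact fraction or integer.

94/11

Row c is strictly dominated by row b, so the inspector never plays it.
The remaining 2×2 game on (a, b) × (A, B) has no saddle point. Let the inspector play a with probability p; indifference gives 14p + 4(1−p) = 8p + 9(1−p), so p = 5/11.
Similarly the inspectee's optimal q on A is 1/11, and the value is 14·(1/11) + (8)·(10/11) = 94/11.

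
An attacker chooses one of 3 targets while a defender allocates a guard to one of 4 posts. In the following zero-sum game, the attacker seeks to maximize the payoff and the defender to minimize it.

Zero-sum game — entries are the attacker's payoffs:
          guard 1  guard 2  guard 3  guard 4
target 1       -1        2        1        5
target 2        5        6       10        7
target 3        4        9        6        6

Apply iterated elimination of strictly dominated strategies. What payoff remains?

Row target 1 is strictly dominated by row target 2 (5>-1, 6>2, 10>1, 7>5); eliminate target 1.
Column guard 4 is strictly dominated by guard 1 for the defender (5<7, 4<6); eliminate guard 4.
Column guard 2 is strictly dominated by guard 1 for the defender (5<6, 4<9); eliminate guard 2.
Column guard 3 is strictly dominated by guard 1 for the defender (5<10, 4<6); eliminate guard 3.
Row target 3 is strictly dominated by row target 2 (5>4); eliminate target 3.
Only (target 2, guard 1) remains, with payoff 5.

5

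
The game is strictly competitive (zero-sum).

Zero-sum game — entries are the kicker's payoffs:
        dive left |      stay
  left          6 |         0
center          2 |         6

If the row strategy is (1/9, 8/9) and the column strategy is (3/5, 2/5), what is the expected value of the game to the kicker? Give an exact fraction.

18/5

Against (3/5, 2/5), each row's expected payoff is left: 18/5; center: 18/5.
Taking the (1/9, 8/9)-weighted average: (1/9)·(18/5) + (8/9)·(18/5) = 18/5.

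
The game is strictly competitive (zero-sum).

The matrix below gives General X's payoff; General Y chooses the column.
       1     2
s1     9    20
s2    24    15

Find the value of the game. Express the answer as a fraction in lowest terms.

69/4

Row minima are 9 and 15, so General X's maximin is 15; column maxima are 24 and 20, so General Y's minimax is 20. These differ, so the equilibrium is in mixed strategies.
Let General X play s1 with probability p. General Y is indifferent when 9p + 24(1−p) = 20p + 15(1−p), giving p = 9/20.
Let General Y play 1 with probability q. General X is indifferent when 9q + 20(1−q) = 24q + 15(1−q), giving q = 1/4.
The value is 9·(1/4) + (20)·(3/4) = 69/4.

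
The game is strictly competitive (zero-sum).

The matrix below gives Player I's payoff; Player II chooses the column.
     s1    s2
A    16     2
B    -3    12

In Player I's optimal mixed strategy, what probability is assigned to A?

Row minima are 2 and -3, so Player I's maximin is 2; column maxima are 16 and 12, so Player II's minimax is 12. These differ, so the equilibrium is in mixed strategies.
Let Player I play A with probability p. Player II is indifferent when 16p − 3(1−p) = 2p + 12(1−p), giving p = 15/29.

15/29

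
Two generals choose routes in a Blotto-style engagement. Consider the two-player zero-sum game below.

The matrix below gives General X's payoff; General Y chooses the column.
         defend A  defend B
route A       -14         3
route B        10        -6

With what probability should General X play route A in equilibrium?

16/33

Row minima are -14 and -6, so General X's maximin is -6; column maxima are 10 and 3, so General Y's minimax is 3. These differ, so the equilibrium is in mixed strategies.
Let General X play route A with probability p. General Y is indifferent when −14p + 10(1−p) = 3p − 6(1−p), giving p = 16/33.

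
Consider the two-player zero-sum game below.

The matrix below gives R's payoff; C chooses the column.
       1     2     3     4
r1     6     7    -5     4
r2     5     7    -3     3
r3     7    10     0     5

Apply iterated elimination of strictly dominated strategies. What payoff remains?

Column 4 is strictly dominated by 3 for C (-5<4, -3<3, 0<5); eliminate 4.
Column 1 is strictly dominated by 3 for C (-5<6, -3<5, 0<7); eliminate 1.
Column 2 is strictly dominated by 3 for C (-5<7, -3<7, 0<10); eliminate 2.
Row r2 is strictly dominated by row r3 (0>-3); eliminate r2.
Row r1 is strictly dominated by row r3 (0>-5); eliminate r1.
Only (r3, 3) remains, with payoff 0.

0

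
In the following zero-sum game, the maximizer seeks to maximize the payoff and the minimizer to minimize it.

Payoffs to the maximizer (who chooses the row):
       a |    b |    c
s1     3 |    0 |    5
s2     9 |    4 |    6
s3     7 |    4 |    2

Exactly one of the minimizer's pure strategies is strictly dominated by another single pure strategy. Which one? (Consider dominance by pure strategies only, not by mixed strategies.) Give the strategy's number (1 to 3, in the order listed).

1

The minimizer prefers columns that give the maximizer less. Compare a with b: 0 < 3, 4 < 9, 4 < 7.
So b strictly dominates a for the minimizer; a is strictly dominated.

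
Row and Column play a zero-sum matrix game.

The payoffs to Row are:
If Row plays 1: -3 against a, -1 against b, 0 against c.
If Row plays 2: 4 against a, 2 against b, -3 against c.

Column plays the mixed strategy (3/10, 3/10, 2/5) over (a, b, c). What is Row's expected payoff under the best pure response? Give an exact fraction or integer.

1: (-3)·(3/10) + (-1)·(3/10) + (0)·(2/5) = -6/5.
2: (4)·(3/10) + (2)·(3/10) + (-3)·(2/5) = 3/5.
The best pure response is 2 with expected payoff 3/5.

3/5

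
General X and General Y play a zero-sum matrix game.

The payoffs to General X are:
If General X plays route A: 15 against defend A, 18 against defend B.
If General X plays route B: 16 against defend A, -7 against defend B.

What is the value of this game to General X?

393/26

Row minima are 15 and -7, so General X's maximin is 15; column maxima are 16 and 18, so General Y's minimax is 16. These differ, so the equilibrium is in mixed strategies.
Let General X play route A with probability p. General Y is indifferent when 15p + 16(1−p) = 18p − 7(1−p), giving p = 23/26.
Let General Y play defend A with probability q. General X is indifferent when 15q + 18(1−q) = 16q − 7(1−q), giving q = 25/26.
The value is 15·(25/26) + (18)·(1/26) = 393/26.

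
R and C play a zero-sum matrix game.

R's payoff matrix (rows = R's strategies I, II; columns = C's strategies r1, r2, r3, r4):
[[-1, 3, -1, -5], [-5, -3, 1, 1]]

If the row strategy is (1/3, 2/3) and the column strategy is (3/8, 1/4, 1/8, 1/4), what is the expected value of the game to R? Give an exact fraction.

Against (3/8, 1/4, 1/8, 1/4), each row's expected payoff is I: -1; II: -9/4.
Taking the (1/3, 2/3)-weighted average: (1/3)·(-1) + (2/3)·(-9/4) = -11/6.

-11/6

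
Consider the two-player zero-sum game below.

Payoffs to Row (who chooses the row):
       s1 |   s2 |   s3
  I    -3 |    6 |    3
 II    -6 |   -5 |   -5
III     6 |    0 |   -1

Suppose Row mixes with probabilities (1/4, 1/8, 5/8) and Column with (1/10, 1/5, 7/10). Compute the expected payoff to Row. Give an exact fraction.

1/20

Against (1/10, 1/5, 7/10), each row's expected payoff is I: 3; II: -51/10; III: -1/10.
Taking the (1/4, 1/8, 5/8)-weighted average: (1/4)·(3) + (1/8)·(-51/10) + (5/8)·(-1/10) = 1/20.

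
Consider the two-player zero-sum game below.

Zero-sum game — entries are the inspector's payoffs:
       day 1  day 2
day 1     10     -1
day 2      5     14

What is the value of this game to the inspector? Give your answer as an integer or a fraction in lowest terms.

Row minima are -1 and 5, so the inspector's maximin is 5; column maxima are 10 and 14, so the inspectee's minimax is 10. These differ, so the equilibrium is in mixed strategies.
Let the inspector play day 1 with probability p. The inspectee is indifferent when 10p + 5(1−p) = −p + 14(1−p), giving p = 9/20.
Let the inspectee play day 1 with probability q. The inspector is indifferent when 10q − (1−q) = 5q + 14(1−q), giving q = 3/4.
The value is 10·(3/4) + (-1)·(1/4) = 29/4.

29/4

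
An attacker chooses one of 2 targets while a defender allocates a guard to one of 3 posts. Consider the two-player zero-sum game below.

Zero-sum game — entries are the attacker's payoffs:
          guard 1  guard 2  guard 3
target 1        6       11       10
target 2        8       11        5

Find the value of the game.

50/7

Column guard 2 is strictly dominated by guard 3 for the defender (it gives the attacker more in every row).
The remaining 2×2 game on (target 1, target 2) × (guard 1, guard 3) has no saddle point. Let the attacker play target 1 with probability p; indifference gives 6p + 8(1−p) = 10p + 5(1−p), so p = 3/7.
Similarly the defender's optimal q on guard 1 is 5/7, and the value is 6·(5/7) + (10)·(2/7) = 50/7.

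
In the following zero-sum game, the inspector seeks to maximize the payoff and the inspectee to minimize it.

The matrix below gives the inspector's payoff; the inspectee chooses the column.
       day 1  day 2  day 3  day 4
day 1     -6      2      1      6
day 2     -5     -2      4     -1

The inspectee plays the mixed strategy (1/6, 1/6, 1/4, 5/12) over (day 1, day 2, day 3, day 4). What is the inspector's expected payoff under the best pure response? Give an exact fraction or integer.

25/12

day 1: (-6)·(1/6) + (2)·(1/6) + (1)·(1/4) + (6)·(5/12) = 25/12.
day 2: (-5)·(1/6) + (-2)·(1/6) + (4)·(1/4) + (-1)·(5/12) = -7/12.
The best pure response is day 1 with expected payoff 25/12.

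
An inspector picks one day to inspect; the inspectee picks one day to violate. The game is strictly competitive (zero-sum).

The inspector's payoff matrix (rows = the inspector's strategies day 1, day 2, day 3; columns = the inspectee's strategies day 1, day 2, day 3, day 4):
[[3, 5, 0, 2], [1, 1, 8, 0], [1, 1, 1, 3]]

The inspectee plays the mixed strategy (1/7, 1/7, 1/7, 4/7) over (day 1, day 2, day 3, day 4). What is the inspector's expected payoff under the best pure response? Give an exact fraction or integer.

day 1: (3)·(1/7) + (5)·(1/7) + (0)·(1/7) + (2)·(4/7) = 16/7.
day 2: (1)·(1/7) + (1)·(1/7) + (8)·(1/7) + (0)·(4/7) = 10/7.
day 3: (1)·(1/7) + (1)·(1/7) + (1)·(1/7) + (3)·(4/7) = 15/7.
The best pure response is day 1 with expected payoff 16/7.

16/7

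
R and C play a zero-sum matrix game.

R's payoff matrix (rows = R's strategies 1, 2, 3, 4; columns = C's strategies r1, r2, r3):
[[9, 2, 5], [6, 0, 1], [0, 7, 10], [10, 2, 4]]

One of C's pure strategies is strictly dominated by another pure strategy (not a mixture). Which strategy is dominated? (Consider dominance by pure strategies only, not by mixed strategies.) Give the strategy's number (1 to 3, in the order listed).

C prefers columns that give R less. Compare r3 with r2: 2 < 5, 0 < 1, 7 < 10, 2 < 4.
So r2 strictly dominates r3 for C; r3 is strictly dominated.

3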